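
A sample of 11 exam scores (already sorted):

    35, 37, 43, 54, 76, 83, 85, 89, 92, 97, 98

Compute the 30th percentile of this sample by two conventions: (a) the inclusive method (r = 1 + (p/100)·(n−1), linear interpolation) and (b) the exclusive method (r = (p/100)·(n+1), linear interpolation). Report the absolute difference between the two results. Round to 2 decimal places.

n = 11.
(a) r = 4 → value at rank 4 = 54.
(b) r = 3.6; between ranks 3 (43) and 4 (54): 49.6.
|54 − 49.6| = 4.4.

4.40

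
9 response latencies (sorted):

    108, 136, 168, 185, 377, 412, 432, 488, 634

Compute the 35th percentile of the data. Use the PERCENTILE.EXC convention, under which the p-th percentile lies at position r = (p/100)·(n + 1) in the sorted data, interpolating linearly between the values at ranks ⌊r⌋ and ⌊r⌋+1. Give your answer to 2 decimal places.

176.50

n = 9.
r = (35/100)·(9 + 1) = 3.5.
Rank 3 is 168 and rank 4 is 185.
Interpolate: 168 + 0.5·(185 − 168) = 168 + 0.5·17 = 176.5.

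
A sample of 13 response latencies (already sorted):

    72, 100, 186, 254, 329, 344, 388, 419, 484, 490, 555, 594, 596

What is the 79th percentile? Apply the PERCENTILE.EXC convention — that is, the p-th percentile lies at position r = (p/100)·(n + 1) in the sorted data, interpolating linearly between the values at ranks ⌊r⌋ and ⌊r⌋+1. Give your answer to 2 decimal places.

n = 13.
r = (79/100)·(13 + 1) = 11.06.
Rank 11 is 555 and rank 12 is 594.
Interpolate: 555 + 0.06·(594 − 555) = 555 + 0.06·39 = 557.34.

557.34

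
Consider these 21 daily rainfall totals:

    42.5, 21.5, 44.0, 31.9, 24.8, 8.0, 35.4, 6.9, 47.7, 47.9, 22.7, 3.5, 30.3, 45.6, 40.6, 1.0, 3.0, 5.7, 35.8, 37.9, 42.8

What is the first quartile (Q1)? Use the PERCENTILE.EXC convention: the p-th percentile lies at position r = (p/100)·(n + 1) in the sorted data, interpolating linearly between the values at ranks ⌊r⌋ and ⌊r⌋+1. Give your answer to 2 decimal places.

7.45

Sorted: 1.0, 3.0, 3.5, 5.7, 6.9, 8.0, 21.5, 22.7, 24.8, 30.3, 31.9, 35.4, 35.8, 37.9, 40.6, 42.5, 42.8, 44.0, 45.6, 47.7, 47.9.
n = 21.
r = (25/100)·(21 + 1) = 5.5.
Rank 5 is 6.9 and rank 6 is 8.0.
Interpolate: 6.9 + 0.5·(8.0 − 6.9) = 6.9 + 0.5·1.1 = 7.45.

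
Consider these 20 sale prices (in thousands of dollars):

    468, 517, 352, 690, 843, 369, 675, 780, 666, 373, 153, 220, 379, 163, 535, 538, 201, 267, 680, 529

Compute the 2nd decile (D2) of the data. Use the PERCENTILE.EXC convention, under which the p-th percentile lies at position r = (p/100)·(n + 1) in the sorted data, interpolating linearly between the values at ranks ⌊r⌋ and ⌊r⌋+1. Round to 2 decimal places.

Sorted: 153, 163, 201, 220, 267, 352, 369, 373, 379, 468, 517, 529, 535, 538, 666, 675, 680, 690, 780, 843.
n = 20.
r = (20/100)·(20 + 1) = 4.2.
Rank 4 is 220 and rank 5 is 267.
Interpolate: 220 + 0.2·(267 − 220) = 220 + 0.2·47 = 229.4.

229.40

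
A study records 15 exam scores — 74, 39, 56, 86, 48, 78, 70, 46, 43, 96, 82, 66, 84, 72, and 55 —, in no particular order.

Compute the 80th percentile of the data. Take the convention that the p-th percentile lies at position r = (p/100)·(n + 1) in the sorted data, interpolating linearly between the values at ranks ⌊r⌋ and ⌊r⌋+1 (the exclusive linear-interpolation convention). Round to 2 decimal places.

Sorted: 39, 43, 46, 48, 55, 56, 66, 70, 72, 74, 78, 82, 84, 86, 96.
n = 15.
r = (80/100)·(15 + 1) = 12.8.
Rank 12 is 82 and rank 13 is 84.
Interpolate: 82 + 0.8·(84 − 82) = 82 + 0.8·2 = 83.6.

83.60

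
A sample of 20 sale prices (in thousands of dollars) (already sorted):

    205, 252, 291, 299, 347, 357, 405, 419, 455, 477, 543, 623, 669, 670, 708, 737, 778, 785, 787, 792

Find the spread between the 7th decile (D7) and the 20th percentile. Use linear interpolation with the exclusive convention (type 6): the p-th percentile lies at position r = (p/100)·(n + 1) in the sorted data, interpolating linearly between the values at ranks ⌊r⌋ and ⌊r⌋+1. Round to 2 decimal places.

388.00

n = 20.
P20: r = 4.2; ranks 4–5 are 299, 347; interpolating gives 308.6.
P70: r = 14.7; ranks 14–15 are 670, 708; interpolating gives 696.6.
Difference: 696.6 − 308.6 = 388.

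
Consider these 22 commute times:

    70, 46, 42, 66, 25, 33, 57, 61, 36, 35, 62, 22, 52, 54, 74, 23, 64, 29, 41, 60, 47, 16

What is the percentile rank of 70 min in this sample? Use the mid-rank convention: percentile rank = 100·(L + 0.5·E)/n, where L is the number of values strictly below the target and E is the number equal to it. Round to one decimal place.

93.2

Sorted: 16, 22, 23, 25, 29, 33, 35, 36, 41, 42, 46, 47, 52, 54, 57, 60, 61, 62, 64, 66, 70, 74.
Count below 70: L = 20; count equal: E = 1; n = 22.
Percentile rank = 100·(20 + 0.5·1)/22 = 100·20.5/22 = 93.18.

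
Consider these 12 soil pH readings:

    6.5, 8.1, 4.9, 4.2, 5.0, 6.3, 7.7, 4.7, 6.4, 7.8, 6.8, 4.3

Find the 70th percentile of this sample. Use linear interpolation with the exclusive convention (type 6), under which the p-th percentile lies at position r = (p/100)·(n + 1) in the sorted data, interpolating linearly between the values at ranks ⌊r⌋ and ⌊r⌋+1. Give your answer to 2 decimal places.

6.89

Sorted: 4.2, 4.3, 4.7, 4.9, 5.0, 6.3, 6.4, 6.5, 6.8, 7.7, 7.8, 8.1.
n = 12.
r = (70/100)·(12 + 1) = 9.1.
Rank 9 is 6.8 and rank 10 is 7.7.
Interpolate: 6.8 + 0.1·(7.7 − 6.8) = 6.8 + 0.1·0.9 = 6.89.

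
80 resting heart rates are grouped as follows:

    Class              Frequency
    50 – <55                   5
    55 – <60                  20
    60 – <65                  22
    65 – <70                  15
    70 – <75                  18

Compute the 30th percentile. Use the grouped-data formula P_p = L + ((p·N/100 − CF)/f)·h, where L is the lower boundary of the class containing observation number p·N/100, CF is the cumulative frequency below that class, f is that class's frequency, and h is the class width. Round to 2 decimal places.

59.75

N = 80; target position k = 30/100 · 80 = 24.
Cumulative frequencies: 5, 25, 47, 62, 80.
Observation 24 falls in the class 55 – <60.
L = 55, CF = 5, f = 20, h = 5.
P30 = 55 + ((24 − 5)/20)·5 = 55 + 4.75 = 59.75.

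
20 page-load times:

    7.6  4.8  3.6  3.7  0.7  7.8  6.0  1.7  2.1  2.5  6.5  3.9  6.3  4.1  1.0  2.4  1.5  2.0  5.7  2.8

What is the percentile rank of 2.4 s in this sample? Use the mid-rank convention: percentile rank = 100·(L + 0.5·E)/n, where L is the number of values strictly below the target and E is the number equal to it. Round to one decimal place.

32.5

Sorted: 0.7, 1.0, 1.5, 1.7, 2.0, 2.1, 2.4, 2.5, 2.8, 3.6, 3.7, 3.9, 4.1, 4.8, 5.7, 6.0, 6.3, 6.5, 7.6, 7.8.
Count below 2.4: L = 6; count equal: E = 1; n = 20.
Percentile rank = 100·(6 + 0.5·1)/20 = 100·6.5/20 = 32.5.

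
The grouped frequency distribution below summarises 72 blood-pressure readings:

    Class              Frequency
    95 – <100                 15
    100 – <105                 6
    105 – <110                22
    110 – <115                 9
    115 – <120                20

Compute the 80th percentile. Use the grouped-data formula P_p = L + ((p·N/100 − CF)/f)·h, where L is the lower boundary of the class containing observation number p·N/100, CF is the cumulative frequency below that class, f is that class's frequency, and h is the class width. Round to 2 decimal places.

116.40

N = 72; target position k = 80/100 · 72 = 57.6.
Cumulative frequencies: 15, 21, 43, 52, 72.
Observation 57.6 falls in the class 115 – <120.
L = 115, CF = 52, f = 20, h = 5.
P80 = 115 + ((57.6 − 52)/20)·5 = 115 + 1.4 = 116.4.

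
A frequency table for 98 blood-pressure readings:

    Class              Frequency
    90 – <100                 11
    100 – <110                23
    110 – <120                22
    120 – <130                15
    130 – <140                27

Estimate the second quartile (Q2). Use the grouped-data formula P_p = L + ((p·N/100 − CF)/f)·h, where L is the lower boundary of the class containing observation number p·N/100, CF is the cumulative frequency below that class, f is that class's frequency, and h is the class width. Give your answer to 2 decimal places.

N = 98; target position k = 50/100 · 98 = 49.
Cumulative frequencies: 11, 34, 56, 71, 98.
Observation 49 falls in the class 110 – <120.
L = 110, CF = 34, f = 22, h = 10.
P50 = 110 + ((49 − 34)/22)·10 = 110 + 6.81818 = 116.818.

116.82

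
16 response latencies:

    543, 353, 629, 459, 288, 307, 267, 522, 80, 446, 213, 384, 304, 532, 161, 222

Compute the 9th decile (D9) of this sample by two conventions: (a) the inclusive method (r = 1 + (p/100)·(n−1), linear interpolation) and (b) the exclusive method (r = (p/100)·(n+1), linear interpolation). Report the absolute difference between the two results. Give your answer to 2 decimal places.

31.30

Sorted: 80, 161, 213, 222, 267, 288, 304, 307, 353, 384, 446, 459, 522, 532, 543, 629.
n = 16.
(a) r = 14.5; between ranks 14 (532) and 15 (543): 537.5.
(b) r = 15.3; between ranks 15 (543) and 16 (629): 568.8.
|537.5 − 568.8| = 31.3.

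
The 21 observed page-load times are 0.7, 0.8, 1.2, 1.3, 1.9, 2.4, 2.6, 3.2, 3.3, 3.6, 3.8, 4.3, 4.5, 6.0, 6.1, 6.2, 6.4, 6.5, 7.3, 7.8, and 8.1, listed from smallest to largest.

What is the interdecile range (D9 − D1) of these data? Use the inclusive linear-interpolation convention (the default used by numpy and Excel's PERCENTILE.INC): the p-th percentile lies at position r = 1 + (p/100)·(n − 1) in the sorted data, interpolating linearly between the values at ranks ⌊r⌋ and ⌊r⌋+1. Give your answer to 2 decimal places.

6.10

n = 21.
P10: r = 3 (integer) → 1.2.
P90: r = 19 (integer) → 7.3.
Difference: 7.3 − 1.2 = 6.1.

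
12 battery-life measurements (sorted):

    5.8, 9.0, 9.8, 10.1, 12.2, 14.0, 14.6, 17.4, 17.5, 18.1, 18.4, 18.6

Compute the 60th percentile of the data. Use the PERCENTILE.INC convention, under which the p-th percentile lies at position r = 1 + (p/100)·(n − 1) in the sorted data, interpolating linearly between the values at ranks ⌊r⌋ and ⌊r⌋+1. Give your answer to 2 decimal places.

16.28

n = 12.
r = 1 + (60/100)·(12 − 1) = 1 + 6.6 = 7.6.
Rank 7 is 14.6 and rank 8 is 17.4.
Interpolate: 14.6 + 0.6·(17.4 − 14.6) = 14.6 + 0.6·2.8 = 16.28.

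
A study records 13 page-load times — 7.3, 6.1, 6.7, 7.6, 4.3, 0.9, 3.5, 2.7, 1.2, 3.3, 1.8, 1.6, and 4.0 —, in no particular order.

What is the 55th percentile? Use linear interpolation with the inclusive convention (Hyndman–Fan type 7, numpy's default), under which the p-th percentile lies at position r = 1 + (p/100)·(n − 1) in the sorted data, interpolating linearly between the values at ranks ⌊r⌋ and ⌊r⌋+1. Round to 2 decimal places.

3.80

Sorted: 0.9, 1.2, 1.6, 1.8, 2.7, 3.3, 3.5, 4.0, 4.3, 6.1, 6.7, 7.3, 7.6.
n = 13.
r = 1 + (55/100)·(13 − 1) = 1 + 6.6 = 7.6.
Rank 7 is 3.5 and rank 8 is 4.0.
Interpolate: 3.5 + 0.6·(4.0 − 3.5) = 3.5 + 0.6·0.5 = 3.8.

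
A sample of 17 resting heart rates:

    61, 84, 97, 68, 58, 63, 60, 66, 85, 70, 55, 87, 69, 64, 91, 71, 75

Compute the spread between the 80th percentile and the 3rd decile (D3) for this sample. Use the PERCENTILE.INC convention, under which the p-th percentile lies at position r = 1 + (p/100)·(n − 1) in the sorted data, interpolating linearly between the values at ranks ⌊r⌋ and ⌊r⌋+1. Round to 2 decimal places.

Sorted: 55, 58, 60, 61, 63, 64, 66, 68, 69, 70, 71, 75, 84, 85, 87, 91, 97.
n = 17.
P30: r = 5.8; ranks 5–6 are 63, 64; interpolating gives 63.8.
P80: r = 13.8; ranks 13–14 are 84, 85; interpolating gives 84.8.
Difference: 84.8 − 63.8 = 21.

21.00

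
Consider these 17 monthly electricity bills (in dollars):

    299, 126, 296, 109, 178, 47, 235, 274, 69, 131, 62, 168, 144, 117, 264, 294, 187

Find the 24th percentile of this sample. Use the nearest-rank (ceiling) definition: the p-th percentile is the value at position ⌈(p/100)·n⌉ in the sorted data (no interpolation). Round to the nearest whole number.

Sorted: 47, 62, 69, 109, 117, 126, 131, 144, 168, 178, 187, 235, 264, 274, 294, 296, 299.
n = 17.
Position = ⌈24/100 · 17⌉ = ⌈4.08⌉ = 5.
The value at rank 5 is 117.

117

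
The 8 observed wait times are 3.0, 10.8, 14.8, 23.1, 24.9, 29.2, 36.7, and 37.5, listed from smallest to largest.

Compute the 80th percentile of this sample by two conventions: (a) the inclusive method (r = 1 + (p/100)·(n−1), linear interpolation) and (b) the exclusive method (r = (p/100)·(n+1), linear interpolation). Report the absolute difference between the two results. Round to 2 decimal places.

n = 8.
(a) r = 6.6; between ranks 6 (29.2) and 7 (36.7): 33.7.
(b) r = 7.2; between ranks 7 (36.7) and 8 (37.5): 36.86.
|33.7 − 36.86| = 3.16.

3.16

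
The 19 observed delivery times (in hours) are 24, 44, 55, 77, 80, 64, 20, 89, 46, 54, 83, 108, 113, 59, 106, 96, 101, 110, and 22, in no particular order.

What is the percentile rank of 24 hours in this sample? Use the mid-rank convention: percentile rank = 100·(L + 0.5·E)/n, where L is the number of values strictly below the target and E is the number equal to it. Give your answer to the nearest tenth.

Sorted: 20, 22, 24, 44, 46, 54, 55, 59, 64, 77, 80, 83, 89, 96, 101, 106, 108, 110, 113.
Count below 24: L = 2; count equal: E = 1; n = 19.
Percentile rank = 100·(2 + 0.5·1)/19 = 100·2.5/19 = 13.16.

13.2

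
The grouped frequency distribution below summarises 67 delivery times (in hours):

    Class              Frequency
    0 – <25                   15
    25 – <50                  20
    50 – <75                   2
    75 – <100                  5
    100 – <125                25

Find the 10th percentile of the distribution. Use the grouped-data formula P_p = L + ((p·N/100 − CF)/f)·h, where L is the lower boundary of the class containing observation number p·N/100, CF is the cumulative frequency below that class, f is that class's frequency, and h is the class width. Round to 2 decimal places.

11.17

N = 67; target position k = 10/100 · 67 = 6.7.
Cumulative frequencies: 15, 35, 37, 42, 67.
Observation 6.7 falls in the class 0 – <25.
L = 0, CF = 0, f = 15, h = 25.
P10 = 0 + ((6.7 − 0)/15)·25 = 0 + 11.1667 = 11.1667.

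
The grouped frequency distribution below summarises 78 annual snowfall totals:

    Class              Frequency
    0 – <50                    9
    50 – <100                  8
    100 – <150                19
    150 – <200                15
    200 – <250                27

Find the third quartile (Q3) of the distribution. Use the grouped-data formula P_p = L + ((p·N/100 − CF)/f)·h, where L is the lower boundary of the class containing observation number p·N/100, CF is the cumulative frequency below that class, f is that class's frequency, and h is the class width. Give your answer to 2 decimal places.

N = 78; target position k = 75/100 · 78 = 58.5.
Cumulative frequencies: 9, 17, 36, 51, 78.
Observation 58.5 falls in the class 200 – <250.
L = 200, CF = 51, f = 27, h = 50.
P75 = 200 + ((58.5 − 51)/27)·50 = 200 + 13.8889 = 213.889.

213.89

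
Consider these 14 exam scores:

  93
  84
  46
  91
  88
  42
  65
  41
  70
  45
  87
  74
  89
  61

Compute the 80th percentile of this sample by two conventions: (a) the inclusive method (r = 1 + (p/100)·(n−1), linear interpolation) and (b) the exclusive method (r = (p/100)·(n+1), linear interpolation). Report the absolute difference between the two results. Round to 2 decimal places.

Sorted: 41, 42, 45, 46, 61, 65, 70, 74, 84, 87, 88, 89, 91, 93.
n = 14.
(a) r = 11.4; between ranks 11 (88) and 12 (89): 88.4.
(b) r = 12 → value at rank 12 = 89.
|88.4 − 89| = 0.6.

0.60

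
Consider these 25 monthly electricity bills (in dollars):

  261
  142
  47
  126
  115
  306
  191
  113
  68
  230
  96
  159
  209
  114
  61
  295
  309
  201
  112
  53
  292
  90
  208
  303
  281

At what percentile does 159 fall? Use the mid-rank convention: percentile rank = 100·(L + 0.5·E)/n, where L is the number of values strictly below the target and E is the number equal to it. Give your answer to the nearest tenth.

50.0

Sorted: 47, 53, 61, 68, 90, 96, 112, 113, 114, 115, 126, 142, 159, 191, 201, 208, 209, 230, 261, 281, 292, 295, 303, 306, 309.
Count below 159: L = 12; count equal: E = 1; n = 25.
Percentile rank = 100·(12 + 0.5·1)/25 = 100·12.5/25 = 50.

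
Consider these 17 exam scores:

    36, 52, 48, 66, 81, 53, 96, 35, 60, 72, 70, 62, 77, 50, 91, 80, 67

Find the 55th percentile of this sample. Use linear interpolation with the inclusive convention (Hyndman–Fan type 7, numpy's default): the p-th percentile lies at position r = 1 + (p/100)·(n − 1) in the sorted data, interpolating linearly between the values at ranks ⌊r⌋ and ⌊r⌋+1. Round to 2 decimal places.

66.80

Sorted: 35, 36, 48, 50, 52, 53, 60, 62, 66, 67, 70, 72, 77, 80, 81, 91, 96.
n = 17.
r = 1 + (55/100)·(17 − 1) = 1 + 8.8 = 9.8.
Rank 9 is 66 and rank 10 is 67.
Interpolate: 66 + 0.8·(67 − 66) = 66 + 0.8·1 = 66.8.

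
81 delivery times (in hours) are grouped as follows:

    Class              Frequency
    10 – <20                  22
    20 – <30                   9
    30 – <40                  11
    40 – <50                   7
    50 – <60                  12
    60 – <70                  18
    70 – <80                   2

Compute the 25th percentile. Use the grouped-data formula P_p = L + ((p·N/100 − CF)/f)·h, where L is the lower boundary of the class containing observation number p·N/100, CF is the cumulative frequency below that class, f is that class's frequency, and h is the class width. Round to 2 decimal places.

19.20

N = 81; target position k = 25/100 · 81 = 20.25.
Cumulative frequencies: 22, 31, 42, 49, 61, 79, 81.
Observation 20.25 falls in the class 10 – <20.
L = 10, CF = 0, f = 22, h = 10.
P25 = 10 + ((20.25 − 0)/22)·10 = 10 + 9.20455 = 19.2045.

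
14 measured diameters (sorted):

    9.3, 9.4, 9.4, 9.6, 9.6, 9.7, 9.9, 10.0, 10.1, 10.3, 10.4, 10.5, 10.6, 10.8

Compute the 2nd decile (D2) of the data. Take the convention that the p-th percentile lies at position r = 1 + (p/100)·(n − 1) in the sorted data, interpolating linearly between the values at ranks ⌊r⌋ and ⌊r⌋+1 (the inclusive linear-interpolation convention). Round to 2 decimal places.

n = 14.
r = 1 + (20/100)·(14 − 1) = 1 + 2.6 = 3.6.
Rank 3 is 9.4 and rank 4 is 9.6.
Interpolate: 9.4 + 0.6·(9.6 − 9.4) = 9.4 + 0.6·0.2 = 9.52.

9.52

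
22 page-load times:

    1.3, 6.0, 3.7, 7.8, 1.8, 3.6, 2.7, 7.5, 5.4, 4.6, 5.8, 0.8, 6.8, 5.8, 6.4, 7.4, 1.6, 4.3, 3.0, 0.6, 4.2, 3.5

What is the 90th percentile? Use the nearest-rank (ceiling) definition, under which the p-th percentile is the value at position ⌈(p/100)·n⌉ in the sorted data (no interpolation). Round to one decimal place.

Sorted: 0.6, 0.8, 1.3, 1.6, 1.8, 2.7, 3.0, 3.5, 3.6, 3.7, 4.2, 4.3, 4.6, 5.4, 5.8, 5.8, 6.0, 6.4, 6.8, 7.4, 7.5, 7.8.
n = 22.
Position = ⌈90/100 · 22⌉ = ⌈19.8⌉ = 20.
The value at rank 20 is 7.4.

7.4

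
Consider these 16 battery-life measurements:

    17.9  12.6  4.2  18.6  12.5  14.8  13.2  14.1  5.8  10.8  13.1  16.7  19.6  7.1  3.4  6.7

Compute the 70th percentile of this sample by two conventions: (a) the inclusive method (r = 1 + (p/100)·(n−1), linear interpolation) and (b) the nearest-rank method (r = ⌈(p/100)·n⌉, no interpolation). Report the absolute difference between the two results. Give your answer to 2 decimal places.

Sorted: 3.4, 4.2, 5.8, 6.7, 7.1, 10.8, 12.5, 12.6, 13.1, 13.2, 14.1, 14.8, 16.7, 17.9, 18.6, 19.6.
n = 16.
(a) r = 11.5; between ranks 11 (14.1) and 12 (14.8): 14.45.
(b) the nearest-rank method: rank 12 → 14.8.
|14.45 − 14.8| = 0.35.

0.35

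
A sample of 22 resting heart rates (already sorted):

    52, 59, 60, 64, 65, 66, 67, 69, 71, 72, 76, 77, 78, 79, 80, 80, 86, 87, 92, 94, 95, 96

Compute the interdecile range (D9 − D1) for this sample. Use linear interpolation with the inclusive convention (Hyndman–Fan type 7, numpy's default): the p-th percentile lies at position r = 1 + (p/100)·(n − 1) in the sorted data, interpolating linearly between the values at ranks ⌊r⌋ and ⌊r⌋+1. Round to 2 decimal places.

n = 22.
P10: r = 3.1; ranks 3–4 are 60, 64; interpolating gives 60.4.
P90: r = 19.9; ranks 19–20 are 92, 94; interpolating gives 93.8.
Difference: 93.8 − 60.4 = 33.4.

33.40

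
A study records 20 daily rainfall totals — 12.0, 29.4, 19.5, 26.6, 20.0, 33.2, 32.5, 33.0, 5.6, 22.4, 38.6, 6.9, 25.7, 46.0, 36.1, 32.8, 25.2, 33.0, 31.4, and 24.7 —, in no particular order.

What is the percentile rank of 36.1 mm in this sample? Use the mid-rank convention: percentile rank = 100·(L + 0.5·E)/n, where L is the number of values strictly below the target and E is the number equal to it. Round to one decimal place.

87.5

Sorted: 5.6, 6.9, 12.0, 19.5, 20.0, 22.4, 24.7, 25.2, 25.7, 26.6, 29.4, 31.4, 32.5, 32.8, 33.0, 33.0, 33.2, 36.1, 38.6, 46.0.
Count below 36.1: L = 17; count equal: E = 1; n = 20.
Percentile rank = 100·(17 + 0.5·1)/20 = 100·17.5/20 = 87.5.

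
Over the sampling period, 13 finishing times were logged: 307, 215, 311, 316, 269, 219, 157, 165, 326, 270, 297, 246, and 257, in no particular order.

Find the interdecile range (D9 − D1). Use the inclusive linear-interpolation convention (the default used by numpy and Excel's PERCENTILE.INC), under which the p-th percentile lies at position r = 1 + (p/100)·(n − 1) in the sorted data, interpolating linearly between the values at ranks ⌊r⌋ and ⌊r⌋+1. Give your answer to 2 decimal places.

140.00

Sorted: 157, 165, 215, 219, 246, 257, 269, 270, 297, 307, 311, 316, 326.
n = 13.
P10: r = 2.2; ranks 2–3 are 165, 215; interpolating gives 175.
P90: r = 11.8; ranks 11–12 are 311, 316; interpolating gives 315.
Difference: 315 − 175 = 140.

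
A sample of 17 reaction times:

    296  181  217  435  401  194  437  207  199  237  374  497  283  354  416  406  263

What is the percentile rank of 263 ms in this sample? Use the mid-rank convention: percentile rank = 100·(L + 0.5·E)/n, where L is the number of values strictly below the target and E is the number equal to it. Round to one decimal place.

38.2

Sorted: 181, 194, 199, 207, 217, 237, 263, 283, 296, 354, 374, 401, 406, 416, 435, 437, 497.
Count below 263: L = 6; count equal: E = 1; n = 17.
Percentile rank = 100·(6 + 0.5·1)/17 = 100·6.5/17 = 38.24.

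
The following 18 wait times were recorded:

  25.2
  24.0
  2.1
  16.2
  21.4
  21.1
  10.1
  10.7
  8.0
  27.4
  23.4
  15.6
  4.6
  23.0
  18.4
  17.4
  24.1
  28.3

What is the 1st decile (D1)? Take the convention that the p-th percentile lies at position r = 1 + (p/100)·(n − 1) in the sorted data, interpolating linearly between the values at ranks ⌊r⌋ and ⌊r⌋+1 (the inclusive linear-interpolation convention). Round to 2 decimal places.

Sorted: 2.1, 4.6, 8.0, 10.1, 10.7, 15.6, 16.2, 17.4, 18.4, 21.1, 21.4, 23.0, 23.4, 24.0, 24.1, 25.2, 27.4, 28.3.
n = 18.
r = 1 + (10/100)·(18 − 1) = 1 + 1.7 = 2.7.
Rank 2 is 4.6 and rank 3 is 8.0.
Interpolate: 4.6 + 0.7·(8.0 − 4.6) = 4.6 + 0.7·3.4 = 6.98.

6.98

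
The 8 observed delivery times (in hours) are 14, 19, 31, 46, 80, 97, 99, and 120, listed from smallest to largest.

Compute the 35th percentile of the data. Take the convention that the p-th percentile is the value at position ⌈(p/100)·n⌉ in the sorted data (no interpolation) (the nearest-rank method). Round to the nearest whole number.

31

n = 8.
Position = ⌈35/100 · 8⌉ = ⌈2.8⌉ = 3.
The value at rank 3 is 31.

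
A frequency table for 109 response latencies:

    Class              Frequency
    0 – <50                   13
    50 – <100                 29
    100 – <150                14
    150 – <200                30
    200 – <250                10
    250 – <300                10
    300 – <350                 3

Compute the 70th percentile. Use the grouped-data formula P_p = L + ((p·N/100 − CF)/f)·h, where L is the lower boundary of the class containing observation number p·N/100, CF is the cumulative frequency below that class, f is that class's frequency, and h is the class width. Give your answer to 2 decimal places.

183.83

N = 109; target position k = 70/100 · 109 = 76.3.
Cumulative frequencies: 13, 42, 56, 86, 96, 106, 109.
Observation 76.3 falls in the class 150 – <200.
L = 150, CF = 56, f = 30, h = 50.
P70 = 150 + ((76.3 − 56)/30)·50 = 150 + 33.8333 = 183.833.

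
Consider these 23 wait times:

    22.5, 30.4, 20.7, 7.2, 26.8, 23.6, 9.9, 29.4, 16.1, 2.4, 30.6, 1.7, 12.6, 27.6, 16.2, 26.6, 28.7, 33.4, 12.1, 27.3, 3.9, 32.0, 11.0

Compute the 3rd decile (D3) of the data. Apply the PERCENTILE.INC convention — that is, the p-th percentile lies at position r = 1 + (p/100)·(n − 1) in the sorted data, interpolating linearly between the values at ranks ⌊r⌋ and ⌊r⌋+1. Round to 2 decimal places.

Sorted: 1.7, 2.4, 3.9, 7.2, 9.9, 11.0, 12.1, 12.6, 16.1, 16.2, 20.7, 22.5, 23.6, 26.6, 26.8, 27.3, 27.6, 28.7, 29.4, 30.4, 30.6, 32.0, 33.4.
n = 23.
r = 1 + (30/100)·(23 − 1) = 1 + 6.6 = 7.6.
Rank 7 is 12.1 and rank 8 is 12.6.
Interpolate: 12.1 + 0.6·(12.6 − 12.1) = 12.1 + 0.6·0.5 = 12.4.

12.40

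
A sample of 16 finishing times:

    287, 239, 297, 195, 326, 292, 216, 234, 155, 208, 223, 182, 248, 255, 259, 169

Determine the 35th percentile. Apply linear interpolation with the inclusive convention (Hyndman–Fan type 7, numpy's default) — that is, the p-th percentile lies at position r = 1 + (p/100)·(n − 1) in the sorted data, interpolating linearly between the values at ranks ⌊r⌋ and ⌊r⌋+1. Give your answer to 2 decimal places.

Sorted: 155, 169, 182, 195, 208, 216, 223, 234, 239, 248, 255, 259, 287, 292, 297, 326.
n = 16.
r = 1 + (35/100)·(16 − 1) = 1 + 5.25 = 6.25.
Rank 6 is 216 and rank 7 is 223.
Interpolate: 216 + 0.25·(223 − 216) = 216 + 0.25·7 = 217.75.

217.75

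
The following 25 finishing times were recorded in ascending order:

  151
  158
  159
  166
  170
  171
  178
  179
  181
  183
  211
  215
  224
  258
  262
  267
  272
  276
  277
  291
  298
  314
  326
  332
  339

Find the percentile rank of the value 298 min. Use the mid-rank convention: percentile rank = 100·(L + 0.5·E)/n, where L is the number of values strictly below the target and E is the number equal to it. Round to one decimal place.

Count below 298: L = 20; count equal: E = 1; n = 25.
Percentile rank = 100·(20 + 0.5·1)/25 = 100·20.5/25 = 82.

82.0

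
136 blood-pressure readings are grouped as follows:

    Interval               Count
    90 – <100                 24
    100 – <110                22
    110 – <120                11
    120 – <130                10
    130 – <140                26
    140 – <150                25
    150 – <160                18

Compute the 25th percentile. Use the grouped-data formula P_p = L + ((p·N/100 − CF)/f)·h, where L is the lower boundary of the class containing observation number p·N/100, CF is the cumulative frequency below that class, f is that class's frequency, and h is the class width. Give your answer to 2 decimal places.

104.55

N = 136; target position k = 25/100 · 136 = 34.
Cumulative frequencies: 24, 46, 57, 67, 93, 118, 136.
Observation 34 falls in the class 100 – <110.
L = 100, CF = 24, f = 22, h = 10.
P25 = 100 + ((34 − 24)/22)·10 = 100 + 4.54545 = 104.545.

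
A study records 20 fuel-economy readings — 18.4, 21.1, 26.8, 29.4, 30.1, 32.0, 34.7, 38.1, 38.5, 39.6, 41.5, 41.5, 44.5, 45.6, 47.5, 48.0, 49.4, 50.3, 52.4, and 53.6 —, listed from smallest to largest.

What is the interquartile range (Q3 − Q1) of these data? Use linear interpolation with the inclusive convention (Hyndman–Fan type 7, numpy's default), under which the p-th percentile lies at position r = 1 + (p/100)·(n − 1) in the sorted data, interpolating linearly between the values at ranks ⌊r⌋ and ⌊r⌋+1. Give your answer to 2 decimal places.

16.10

n = 20.
P25: r = 5.75; ranks 5–6 are 30.1, 32.0; interpolating gives 31.525.
P75: r = 15.25; ranks 15–16 are 47.5, 48.0; interpolating gives 47.625.
Difference: 47.625 − 31.525 = 16.1.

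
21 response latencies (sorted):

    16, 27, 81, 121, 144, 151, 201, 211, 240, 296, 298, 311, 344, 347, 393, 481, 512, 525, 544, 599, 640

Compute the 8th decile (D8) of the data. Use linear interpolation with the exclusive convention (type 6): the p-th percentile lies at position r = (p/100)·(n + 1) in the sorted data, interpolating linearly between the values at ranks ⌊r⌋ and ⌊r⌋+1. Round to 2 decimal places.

n = 21.
r = (80/100)·(21 + 1) = 17.6.
Rank 17 is 512 and rank 18 is 525.
Interpolate: 512 + 0.6·(525 − 512) = 512 + 0.6·13 = 519.8.

519.80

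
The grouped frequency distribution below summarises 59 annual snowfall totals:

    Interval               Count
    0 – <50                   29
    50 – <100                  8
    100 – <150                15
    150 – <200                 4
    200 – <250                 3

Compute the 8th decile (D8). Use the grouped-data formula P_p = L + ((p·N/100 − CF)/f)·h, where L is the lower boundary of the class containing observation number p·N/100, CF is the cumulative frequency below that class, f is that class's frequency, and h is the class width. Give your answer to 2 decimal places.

N = 59; target position k = 80/100 · 59 = 47.2.
Cumulative frequencies: 29, 37, 52, 56, 59.
Observation 47.2 falls in the class 100 – <150.
L = 100, CF = 37, f = 15, h = 50.
P80 = 100 + ((47.2 − 37)/15)·50 = 100 + 34 = 134.

134.00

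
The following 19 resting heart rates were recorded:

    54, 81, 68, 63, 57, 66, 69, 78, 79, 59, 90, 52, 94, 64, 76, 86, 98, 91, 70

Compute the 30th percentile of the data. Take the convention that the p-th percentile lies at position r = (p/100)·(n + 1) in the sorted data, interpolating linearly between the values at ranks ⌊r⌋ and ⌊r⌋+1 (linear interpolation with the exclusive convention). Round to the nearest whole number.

64

Sorted: 52, 54, 57, 59, 63, 64, 66, 68, 69, 70, 76, 78, 79, 81, 86, 90, 91, 94, 98.
n = 19.
r = (30/100)·(19 + 1) = 6.
r is an integer, so P30 is the value at rank 6: 64.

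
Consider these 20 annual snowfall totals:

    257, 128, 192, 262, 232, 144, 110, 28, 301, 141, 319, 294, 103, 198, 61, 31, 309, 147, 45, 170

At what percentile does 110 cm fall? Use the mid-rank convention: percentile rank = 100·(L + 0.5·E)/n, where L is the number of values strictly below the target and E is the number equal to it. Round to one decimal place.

27.5

Sorted: 28, 31, 45, 61, 103, 110, 128, 141, 144, 147, 170, 192, 198, 232, 257, 262, 294, 301, 309, 319.
Count below 110: L = 5; count equal: E = 1; n = 20.
Percentile rank = 100·(5 + 0.5·1)/20 = 100·5.5/20 = 27.5.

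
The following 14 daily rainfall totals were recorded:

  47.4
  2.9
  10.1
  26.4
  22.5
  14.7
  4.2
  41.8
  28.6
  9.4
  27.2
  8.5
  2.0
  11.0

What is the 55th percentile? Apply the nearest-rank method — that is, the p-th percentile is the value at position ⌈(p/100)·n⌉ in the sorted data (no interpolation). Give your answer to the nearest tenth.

Sorted: 2.0, 2.9, 4.2, 8.5, 9.4, 10.1, 11.0, 14.7, 22.5, 26.4, 27.2, 28.6, 41.8, 47.4.
n = 14.
Position = ⌈55/100 · 14⌉ = ⌈7.7⌉ = 8.
The value at rank 8 is 14.7.

14.7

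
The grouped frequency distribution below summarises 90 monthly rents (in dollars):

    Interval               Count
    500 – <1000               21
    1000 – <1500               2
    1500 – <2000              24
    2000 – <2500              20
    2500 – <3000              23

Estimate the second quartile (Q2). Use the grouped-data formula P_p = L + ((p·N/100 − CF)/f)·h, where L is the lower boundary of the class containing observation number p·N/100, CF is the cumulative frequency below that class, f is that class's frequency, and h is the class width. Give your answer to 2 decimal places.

N = 90; target position k = 50/100 · 90 = 45.
Cumulative frequencies: 21, 23, 47, 67, 90.
Observation 45 falls in the class 1500 – <2000.
L = 1500, CF = 23, f = 24, h = 500.
P50 = 1500 + ((45 − 23)/24)·500 = 1500 + 458.333 = 1958.33.

1958.33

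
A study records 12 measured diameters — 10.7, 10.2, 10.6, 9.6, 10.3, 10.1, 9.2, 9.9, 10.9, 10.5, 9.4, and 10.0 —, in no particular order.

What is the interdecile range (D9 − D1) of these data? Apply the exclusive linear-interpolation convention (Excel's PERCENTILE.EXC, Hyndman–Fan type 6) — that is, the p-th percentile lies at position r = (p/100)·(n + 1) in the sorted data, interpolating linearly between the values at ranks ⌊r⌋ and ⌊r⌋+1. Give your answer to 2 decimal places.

1.58

Sorted: 9.2, 9.4, 9.6, 9.9, 10.0, 10.1, 10.2, 10.3, 10.5, 10.6, 10.7, 10.9.
n = 12.
P10: r = 1.3; ranks 1–2 are 9.2, 9.4; interpolating gives 9.26.
P90: r = 11.7; ranks 11–12 are 10.7, 10.9; interpolating gives 10.84.
Difference: 10.84 − 9.26 = 1.58.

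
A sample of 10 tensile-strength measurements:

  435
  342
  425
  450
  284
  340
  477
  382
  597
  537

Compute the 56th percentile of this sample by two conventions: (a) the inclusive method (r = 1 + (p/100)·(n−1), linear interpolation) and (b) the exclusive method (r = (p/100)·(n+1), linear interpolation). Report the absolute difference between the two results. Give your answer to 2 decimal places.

Sorted: 284, 340, 342, 382, 425, 435, 450, 477, 537, 597.
n = 10.
(a) r = 6.04; between ranks 6 (435) and 7 (450): 435.6.
(b) r = 6.16; between ranks 6 (435) and 7 (450): 437.4.
|435.6 − 437.4| = 1.8.

1.80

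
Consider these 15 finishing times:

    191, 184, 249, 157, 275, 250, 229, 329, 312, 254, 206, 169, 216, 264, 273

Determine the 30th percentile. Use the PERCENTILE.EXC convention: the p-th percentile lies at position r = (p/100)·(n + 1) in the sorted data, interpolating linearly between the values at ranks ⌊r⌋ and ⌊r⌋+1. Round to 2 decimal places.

Sorted: 157, 169, 184, 191, 206, 216, 229, 249, 250, 254, 264, 273, 275, 312, 329.
n = 15.
r = (30/100)·(15 + 1) = 4.8.
Rank 4 is 191 and rank 5 is 206.
Interpolate: 191 + 0.8·(206 − 191) = 191 + 0.8·15 = 203.

203.00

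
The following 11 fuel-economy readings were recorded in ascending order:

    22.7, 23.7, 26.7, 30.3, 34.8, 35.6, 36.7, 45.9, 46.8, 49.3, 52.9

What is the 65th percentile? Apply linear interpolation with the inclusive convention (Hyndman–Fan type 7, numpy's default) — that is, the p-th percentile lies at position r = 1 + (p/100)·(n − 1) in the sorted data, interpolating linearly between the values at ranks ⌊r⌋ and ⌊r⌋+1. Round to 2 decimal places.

41.30

n = 11.
r = 1 + (65/100)·(11 − 1) = 1 + 6.5 = 7.5.
Rank 7 is 36.7 and rank 8 is 45.9.
Interpolate: 36.7 + 0.5·(45.9 − 36.7) = 36.7 + 0.5·9.2 = 41.3.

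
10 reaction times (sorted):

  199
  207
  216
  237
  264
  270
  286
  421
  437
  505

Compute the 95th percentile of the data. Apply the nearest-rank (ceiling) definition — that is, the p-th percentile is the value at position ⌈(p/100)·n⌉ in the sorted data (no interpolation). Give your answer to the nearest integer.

505

n = 10.
Position = ⌈95/100 · 10⌉ = ⌈9.5⌉ = 10.
The value at rank 10 is 505.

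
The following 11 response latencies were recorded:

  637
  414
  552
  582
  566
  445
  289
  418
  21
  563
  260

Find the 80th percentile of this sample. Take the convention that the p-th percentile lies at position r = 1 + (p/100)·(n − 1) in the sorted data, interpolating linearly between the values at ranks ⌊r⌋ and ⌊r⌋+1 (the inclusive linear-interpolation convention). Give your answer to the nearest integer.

566

Sorted: 21, 260, 289, 414, 418, 445, 552, 563, 566, 582, 637.
n = 11.
r = 1 + (80/100)·(11 − 1) = 1 + 8 = 9.
r is an integer, so P80 is the value at rank 9: 566.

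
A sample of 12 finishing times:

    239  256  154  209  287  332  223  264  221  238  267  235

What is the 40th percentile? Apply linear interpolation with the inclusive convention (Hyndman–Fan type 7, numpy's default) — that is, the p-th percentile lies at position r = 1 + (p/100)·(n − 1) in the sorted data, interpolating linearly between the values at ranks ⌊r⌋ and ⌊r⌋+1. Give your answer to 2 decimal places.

236.20

Sorted: 154, 209, 221, 223, 235, 238, 239, 256, 264, 267, 287, 332.
n = 12.
r = 1 + (40/100)·(12 − 1) = 1 + 4.4 = 5.4.
Rank 5 is 235 and rank 6 is 238.
Interpolate: 235 + 0.4·(238 − 235) = 235 + 0.4·3 = 236.2.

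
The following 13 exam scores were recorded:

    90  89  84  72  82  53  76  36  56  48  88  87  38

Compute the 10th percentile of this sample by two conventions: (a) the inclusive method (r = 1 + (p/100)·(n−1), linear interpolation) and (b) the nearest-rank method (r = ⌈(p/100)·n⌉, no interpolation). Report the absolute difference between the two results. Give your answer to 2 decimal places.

Sorted: 36, 38, 48, 53, 56, 72, 76, 82, 84, 87, 88, 89, 90.
n = 13.
(a) r = 2.2; between ranks 2 (38) and 3 (48): 40.
(b) the nearest-rank method: rank 2 → 38.
|40 − 38| = 2.

2.00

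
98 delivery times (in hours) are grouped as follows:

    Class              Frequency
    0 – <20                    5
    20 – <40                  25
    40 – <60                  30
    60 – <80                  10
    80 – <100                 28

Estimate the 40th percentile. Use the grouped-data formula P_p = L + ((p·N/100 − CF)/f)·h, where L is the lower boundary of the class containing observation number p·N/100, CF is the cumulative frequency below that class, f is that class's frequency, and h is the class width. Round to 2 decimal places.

46.13

N = 98; target position k = 40/100 · 98 = 39.2.
Cumulative frequencies: 5, 30, 60, 70, 98.
Observation 39.2 falls in the class 40 – <60.
L = 40, CF = 30, f = 30, h = 20.
P40 = 40 + ((39.2 − 30)/30)·20 = 40 + 6.13333 = 46.1333.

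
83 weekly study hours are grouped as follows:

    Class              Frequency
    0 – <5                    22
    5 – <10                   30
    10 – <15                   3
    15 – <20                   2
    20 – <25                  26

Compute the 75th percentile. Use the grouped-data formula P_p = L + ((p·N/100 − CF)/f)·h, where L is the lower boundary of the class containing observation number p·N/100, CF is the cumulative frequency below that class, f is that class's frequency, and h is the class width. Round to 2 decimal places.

21.01

N = 83; target position k = 75/100 · 83 = 62.25.
Cumulative frequencies: 22, 52, 55, 57, 83.
Observation 62.25 falls in the class 20 – <25.
L = 20, CF = 57, f = 26, h = 5.
P75 = 20 + ((62.25 − 57)/26)·5 = 20 + 1.00962 = 21.0096.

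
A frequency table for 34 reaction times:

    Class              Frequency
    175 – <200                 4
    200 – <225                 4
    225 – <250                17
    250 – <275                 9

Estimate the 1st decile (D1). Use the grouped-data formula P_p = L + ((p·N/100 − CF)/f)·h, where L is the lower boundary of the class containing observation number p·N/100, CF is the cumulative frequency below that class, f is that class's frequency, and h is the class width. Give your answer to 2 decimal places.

N = 34; target position k = 10/100 · 34 = 3.4.
Cumulative frequencies: 4, 8, 25, 34.
Observation 3.4 falls in the class 175 – <200.
L = 175, CF = 0, f = 4, h = 25.
P10 = 175 + ((3.4 − 0)/4)·25 = 175 + 21.25 = 196.25.

196.25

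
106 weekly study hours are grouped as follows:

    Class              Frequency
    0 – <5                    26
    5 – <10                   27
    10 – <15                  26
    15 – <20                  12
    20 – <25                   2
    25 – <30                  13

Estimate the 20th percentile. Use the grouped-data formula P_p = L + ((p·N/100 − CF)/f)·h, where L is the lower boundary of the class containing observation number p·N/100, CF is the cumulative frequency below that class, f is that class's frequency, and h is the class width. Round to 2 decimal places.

4.08

N = 106; target position k = 20/100 · 106 = 21.2.
Cumulative frequencies: 26, 53, 79, 91, 93, 106.
Observation 21.2 falls in the class 0 – <5.
L = 0, CF = 0, f = 26, h = 5.
P20 = 0 + ((21.2 − 0)/26)·5 = 0 + 4.07692 = 4.07692.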